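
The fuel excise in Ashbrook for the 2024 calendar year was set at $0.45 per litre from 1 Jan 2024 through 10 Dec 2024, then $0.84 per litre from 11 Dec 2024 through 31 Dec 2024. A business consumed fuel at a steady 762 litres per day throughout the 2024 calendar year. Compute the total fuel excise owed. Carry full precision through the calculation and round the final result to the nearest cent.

$131742.18

1 Jan – 10 Dec 2024: 345 days × 762 litres/day = 262,890 litres at $0.45/litre → $118300.50
11 Dec – 31 Dec 2024: 21 days × 762 litres/day = 16,002 litres at $0.84/litre → $13441.68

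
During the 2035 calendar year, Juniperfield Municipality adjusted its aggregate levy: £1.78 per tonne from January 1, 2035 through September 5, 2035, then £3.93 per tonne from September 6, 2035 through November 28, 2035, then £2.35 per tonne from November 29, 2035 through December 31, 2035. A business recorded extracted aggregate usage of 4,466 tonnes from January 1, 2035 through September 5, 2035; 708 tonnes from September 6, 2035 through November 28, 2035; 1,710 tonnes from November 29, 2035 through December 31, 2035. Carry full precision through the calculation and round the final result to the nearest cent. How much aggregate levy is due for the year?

£14,750.42

January 1 – September 5, 2035: 4,466 tonnes at £1.78/tonne → £7,949.48
September 6 – November 28, 2035: 708 tonnes at £3.93/tonne → £2,782.44
November 29 – December 31, 2035: 1,710 tonnes at £2.35/tonne → £4,018.50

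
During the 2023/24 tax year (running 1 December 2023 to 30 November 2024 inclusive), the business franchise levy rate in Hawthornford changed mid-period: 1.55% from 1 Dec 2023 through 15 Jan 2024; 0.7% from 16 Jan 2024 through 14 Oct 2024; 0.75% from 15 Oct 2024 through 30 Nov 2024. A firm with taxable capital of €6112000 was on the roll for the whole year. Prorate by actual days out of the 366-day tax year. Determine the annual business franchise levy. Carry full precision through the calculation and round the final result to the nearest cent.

1 Dec 2023 – 15 Jan 2024: 46 days at 1.55% → €6112000 × 1.55% × 46/366 = €11906.7104
16 Jan – 14 Oct 2024: 273 days at 0.7% → €6112000 × 0.7% × 273/366 = €31912.6557
15 Oct – 30 Nov 2024: 47 days at 0.75% → €6112000 × 0.75% × 47/366 = €5886.5574
Total = €49705.9235

€49705.92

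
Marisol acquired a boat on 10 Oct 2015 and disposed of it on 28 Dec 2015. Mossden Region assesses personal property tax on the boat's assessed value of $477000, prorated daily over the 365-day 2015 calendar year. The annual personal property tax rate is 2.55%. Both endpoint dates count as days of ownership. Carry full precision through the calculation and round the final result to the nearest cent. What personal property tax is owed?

$2665.97

Days held (10 Oct – 28 Dec 2015): 80 out of 365
Tax = $477000 × 2.55% × 80/365 = $2665.9726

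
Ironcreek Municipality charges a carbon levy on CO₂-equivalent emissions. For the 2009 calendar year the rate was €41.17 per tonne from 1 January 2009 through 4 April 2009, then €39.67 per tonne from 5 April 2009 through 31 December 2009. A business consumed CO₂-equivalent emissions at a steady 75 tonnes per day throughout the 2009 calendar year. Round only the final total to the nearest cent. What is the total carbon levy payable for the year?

1 January – 4 April 2009: 94 days × 75 tonnes/day = 7,050 tonnes at €41.17/tonne → €290,248.50
5 April – 31 December 2009: 271 days × 75 tonnes/day = 20,325 tonnes at €39.67/tonne → €806,292.75

€1,096,541.25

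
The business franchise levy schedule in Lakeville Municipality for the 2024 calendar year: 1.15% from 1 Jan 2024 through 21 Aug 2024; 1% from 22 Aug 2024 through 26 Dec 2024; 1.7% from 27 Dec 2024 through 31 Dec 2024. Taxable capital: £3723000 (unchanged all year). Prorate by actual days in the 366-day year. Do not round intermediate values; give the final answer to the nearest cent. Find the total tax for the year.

1 Jan – 21 Aug 2024: 234 days at 1.15% → £3723000 × 1.15% × 234/366 = £27373.2049
22 Aug – 26 Dec 2024: 127 days at 1% → £3723000 × 1% × 127/366 = £12918.6066
27 Dec – 31 Dec 2024: 5 days at 1.7% → £3723000 × 1.7% × 5/366 = £864.6311
Total = £41156.4426

£41156.44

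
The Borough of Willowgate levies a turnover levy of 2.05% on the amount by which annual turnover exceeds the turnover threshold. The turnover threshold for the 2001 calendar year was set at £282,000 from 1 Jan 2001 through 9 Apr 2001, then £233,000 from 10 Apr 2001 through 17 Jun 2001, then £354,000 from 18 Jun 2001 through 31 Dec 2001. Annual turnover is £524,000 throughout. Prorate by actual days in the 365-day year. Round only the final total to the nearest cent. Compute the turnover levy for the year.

£4,354.26

1 Jan – 9 Apr 2001: 99 days, exemption £282,000 → (£524,000 − £282,000) × 2.05% × 99/365 = £1,345.5863
10 Apr – 17 Jun 2001: 69 days, exemption £233,000 → (£524,000 − £233,000) × 2.05% × 69/365 = £1,127.7247
18 Jun – 31 Dec 2001: 197 days, exemption £354,000 → (£524,000 − £354,000) × 2.05% × 197/365 = £1,880.9452
Total = £4,354.2562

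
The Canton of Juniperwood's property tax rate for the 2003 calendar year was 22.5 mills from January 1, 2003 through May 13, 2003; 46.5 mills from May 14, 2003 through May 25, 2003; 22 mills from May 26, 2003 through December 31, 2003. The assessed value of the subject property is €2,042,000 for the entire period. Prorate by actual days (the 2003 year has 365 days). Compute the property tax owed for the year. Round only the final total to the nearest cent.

January 1 – May 13, 2003: 133 days at 22.5 mills → €2,042,000 × 2.25% × 133/365 = €16,741.6027
May 14 – May 25, 2003: 12 days at 46.5 mills → €2,042,000 × 4.65% × 12/365 = €3,121.7425
May 26 – December 31, 2003: 220 days at 22 mills → €2,042,000 × 2.2% × 220/365 = €27,077.4795
Total = €46,940.8247

€46,940.82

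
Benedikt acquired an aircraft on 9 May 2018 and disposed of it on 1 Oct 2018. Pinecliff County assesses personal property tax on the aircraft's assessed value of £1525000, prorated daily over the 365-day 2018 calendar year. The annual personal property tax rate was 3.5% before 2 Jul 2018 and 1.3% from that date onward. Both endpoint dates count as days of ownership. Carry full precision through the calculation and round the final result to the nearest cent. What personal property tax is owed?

9 May – 1 Jul 2018: 54 days at 3.5% → £1525000 × 3.5% × 54/365 = £7896.5753
2 Jul – 1 Oct 2018: 92 days at 1.3% → £1525000 × 1.3% × 92/365 = £4996.9863
Total = £12893.5616

£12893.56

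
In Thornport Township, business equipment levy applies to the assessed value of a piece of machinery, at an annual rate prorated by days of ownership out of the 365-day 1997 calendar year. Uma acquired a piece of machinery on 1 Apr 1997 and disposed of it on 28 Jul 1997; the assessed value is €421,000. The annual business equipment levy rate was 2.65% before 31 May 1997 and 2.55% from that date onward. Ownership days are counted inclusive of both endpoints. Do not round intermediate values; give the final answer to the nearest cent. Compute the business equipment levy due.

€3,569.27

1 Apr – 30 May 1997: 60 days at 2.65% → €421,000 × 2.65% × 60/365 = €1,833.9452
31 May – 28 Jul 1997: 59 days at 2.55% → €421,000 × 2.55% × 59/365 = €1,735.3274
Total = €3,569.2726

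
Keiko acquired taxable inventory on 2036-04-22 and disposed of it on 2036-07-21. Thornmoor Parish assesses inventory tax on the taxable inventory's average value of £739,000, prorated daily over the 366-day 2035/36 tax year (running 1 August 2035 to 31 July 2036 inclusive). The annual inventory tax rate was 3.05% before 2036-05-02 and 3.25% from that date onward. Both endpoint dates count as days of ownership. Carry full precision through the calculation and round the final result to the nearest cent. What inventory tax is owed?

2036-04-22 to 2036-05-01: 10 days at 3.05% → £739,000 × 3.05% × 10/366 = £615.8333
2036-05-02 to 2036-07-21: 81 days at 3.25% → £739,000 × 3.25% × 81/366 = £5,315.3484
Total = £5,931.1817

£5,931.18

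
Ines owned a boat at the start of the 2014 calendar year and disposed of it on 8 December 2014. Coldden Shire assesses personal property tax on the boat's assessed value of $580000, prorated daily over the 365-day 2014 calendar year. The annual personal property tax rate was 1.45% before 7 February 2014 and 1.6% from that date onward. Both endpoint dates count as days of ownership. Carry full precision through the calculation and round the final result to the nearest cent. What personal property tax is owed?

1 January – 6 February 2014: 37 days at 1.45% → $580000 × 1.45% × 37/365 = $852.5205
7 February – 8 December 2014: 305 days at 1.6% → $580000 × 1.6% × 305/365 = $7754.5205
Total = $8607.0411

$8607.04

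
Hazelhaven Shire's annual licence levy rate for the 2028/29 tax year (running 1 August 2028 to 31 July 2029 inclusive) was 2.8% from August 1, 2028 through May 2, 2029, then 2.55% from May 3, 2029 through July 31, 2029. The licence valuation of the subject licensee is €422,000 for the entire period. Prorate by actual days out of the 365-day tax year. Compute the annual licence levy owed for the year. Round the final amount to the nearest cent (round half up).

August 1, 2028 – May 2, 2029: 275 days at 2.8% → €422,000 × 2.8% × 275/365 = €8,902.4658
May 3 – July 31, 2029: 90 days at 2.55% → €422,000 × 2.55% × 90/365 = €2,653.3973
Total = €11,555.8630

€11,555.86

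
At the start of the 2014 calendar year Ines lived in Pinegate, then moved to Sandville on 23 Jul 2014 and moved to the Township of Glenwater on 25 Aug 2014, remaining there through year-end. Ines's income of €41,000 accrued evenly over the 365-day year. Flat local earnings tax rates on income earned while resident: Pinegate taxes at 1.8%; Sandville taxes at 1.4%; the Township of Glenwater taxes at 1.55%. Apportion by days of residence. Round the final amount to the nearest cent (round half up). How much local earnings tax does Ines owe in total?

€686.95

Pinegate, 1 Jan – 22 Jul 2014: 203 days → €41,000 × 1.8% × 203/365 = €410.4493
Sandville, 23 Jul – 24 Aug 2014: 33 days → €41,000 × 1.4% × 33/365 = €51.8959
The Township of Glenwater, 25 Aug – 31 Dec 2014: 129 days → €41,000 × 1.55% × 129/365 = €224.6014
Total = €686.9466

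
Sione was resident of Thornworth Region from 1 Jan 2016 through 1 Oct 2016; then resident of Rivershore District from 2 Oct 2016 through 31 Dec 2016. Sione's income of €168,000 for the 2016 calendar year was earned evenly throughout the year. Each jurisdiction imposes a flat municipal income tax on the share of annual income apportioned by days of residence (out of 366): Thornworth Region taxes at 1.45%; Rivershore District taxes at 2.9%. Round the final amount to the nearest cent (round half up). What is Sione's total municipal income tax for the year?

Thornworth Region, 1 Jan – 1 Oct 2016: 275 days → €168,000 × 1.45% × 275/366 = €1,830.3279
Rivershore District, 2 Oct – 31 Dec 2016: 91 days → €168,000 × 2.9% × 91/366 = €1,211.3443
Total = €3,041.6721

€3,041.67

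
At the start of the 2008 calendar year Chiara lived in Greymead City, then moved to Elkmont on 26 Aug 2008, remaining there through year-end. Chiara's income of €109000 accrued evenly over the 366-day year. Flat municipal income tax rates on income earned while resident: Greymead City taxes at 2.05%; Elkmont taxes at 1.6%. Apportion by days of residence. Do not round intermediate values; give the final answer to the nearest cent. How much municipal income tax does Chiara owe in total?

€2062.96

Greymead City, 1 Jan – 25 Aug 2008: 238 days → €109000 × 2.05% × 238/366 = €1453.0355
Elkmont, 26 Aug – 31 Dec 2008: 128 days → €109000 × 1.6% × 128/366 = €609.9235
Total = €2062.9590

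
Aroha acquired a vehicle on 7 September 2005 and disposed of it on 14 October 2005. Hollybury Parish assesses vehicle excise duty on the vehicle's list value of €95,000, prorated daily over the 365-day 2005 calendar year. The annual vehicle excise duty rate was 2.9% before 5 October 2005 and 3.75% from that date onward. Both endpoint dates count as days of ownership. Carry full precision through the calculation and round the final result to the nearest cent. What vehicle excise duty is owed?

€308.95

7 September – 4 October 2005: 28 days at 2.9% → €95,000 × 2.9% × 28/365 = €211.3425
5 October – 14 October 2005: 10 days at 3.75% → €95,000 × 3.75% × 10/365 = €97.6027
Total = €308.9452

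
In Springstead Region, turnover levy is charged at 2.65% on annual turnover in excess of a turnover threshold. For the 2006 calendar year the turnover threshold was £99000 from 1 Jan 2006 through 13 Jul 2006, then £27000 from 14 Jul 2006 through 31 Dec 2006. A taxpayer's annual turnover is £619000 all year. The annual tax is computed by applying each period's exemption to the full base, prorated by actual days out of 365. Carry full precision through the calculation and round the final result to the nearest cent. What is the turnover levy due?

1 Jan – 13 Jul 2006: 194 days, exemption £99000 → (£619000 − £99000) × 2.65% × 194/365 = £7324.1644
14 Jul – 31 Dec 2006: 171 days, exemption £27000 → (£619000 − £27000) × 2.65% × 171/365 = £7349.7205
Total = £14673.8849

£14673.88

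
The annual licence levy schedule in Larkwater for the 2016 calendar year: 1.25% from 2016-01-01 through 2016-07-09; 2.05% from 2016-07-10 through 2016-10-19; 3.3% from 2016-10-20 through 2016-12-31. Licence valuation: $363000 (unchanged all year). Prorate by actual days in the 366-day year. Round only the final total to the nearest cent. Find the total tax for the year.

2016-01-01 to 2016-07-09: 191 days at 1.25% → $363000 × 1.25% × 191/366 = $2367.9303
2016-07-10 to 2016-10-19: 102 days at 2.05% → $363000 × 2.05% × 102/366 = $2073.8607
2016-10-20 to 2016-12-31: 73 days at 3.3% → $363000 × 3.3% × 73/366 = $2389.2541
Total = $6831.0451

$6831.05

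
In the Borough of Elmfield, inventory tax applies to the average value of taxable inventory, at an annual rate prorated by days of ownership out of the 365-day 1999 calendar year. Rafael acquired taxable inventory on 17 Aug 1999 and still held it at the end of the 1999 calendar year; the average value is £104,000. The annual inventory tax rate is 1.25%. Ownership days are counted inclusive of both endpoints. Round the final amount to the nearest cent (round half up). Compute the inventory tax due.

£487.95

Days held (17 Aug – 31 Dec 1999): 137 out of 365
Tax = £104,000 × 1.25% × 137/365 = £487.9452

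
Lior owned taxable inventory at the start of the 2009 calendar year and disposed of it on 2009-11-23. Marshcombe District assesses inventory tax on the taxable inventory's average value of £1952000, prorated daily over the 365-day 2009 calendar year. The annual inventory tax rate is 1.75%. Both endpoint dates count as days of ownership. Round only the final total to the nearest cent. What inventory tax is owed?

£30603.62

Days held (2009-01-01 to 2009-11-23): 327 out of 365
Tax = £1952000 × 1.75% × 327/365 = £30603.6164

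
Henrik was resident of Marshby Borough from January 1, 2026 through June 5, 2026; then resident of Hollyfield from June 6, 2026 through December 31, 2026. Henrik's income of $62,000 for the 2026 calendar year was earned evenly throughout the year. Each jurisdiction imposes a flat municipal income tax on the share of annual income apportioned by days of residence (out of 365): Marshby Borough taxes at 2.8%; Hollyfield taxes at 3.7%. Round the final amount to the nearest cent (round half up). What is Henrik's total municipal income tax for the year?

$2,055.51

Marshby Borough, January 1 – June 5, 2026: 156 days → $62,000 × 2.8% × 156/365 = $741.9616
Hollyfield, June 6 – December 31, 2026: 209 days → $62,000 × 3.7% × 209/365 = $1,313.5507
Total = $2,055.5123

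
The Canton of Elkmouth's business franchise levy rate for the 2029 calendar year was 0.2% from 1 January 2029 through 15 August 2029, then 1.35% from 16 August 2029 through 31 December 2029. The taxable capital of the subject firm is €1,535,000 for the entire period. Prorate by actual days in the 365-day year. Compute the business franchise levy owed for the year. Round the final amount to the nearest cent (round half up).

€9,744.10

1 January – 15 August 2029: 227 days at 0.2% → €1,535,000 × 0.2% × 227/365 = €1,909.2877
16 August – 31 December 2029: 138 days at 1.35% → €1,535,000 × 1.35% × 138/365 = €7,834.8082
Total = €9,744.0959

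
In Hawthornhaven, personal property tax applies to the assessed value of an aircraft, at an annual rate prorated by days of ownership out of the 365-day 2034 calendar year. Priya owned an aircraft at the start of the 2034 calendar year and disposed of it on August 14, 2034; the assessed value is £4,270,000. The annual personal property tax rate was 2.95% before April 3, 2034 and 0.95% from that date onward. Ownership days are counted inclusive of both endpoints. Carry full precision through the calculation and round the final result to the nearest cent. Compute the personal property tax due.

£46,642.44

January 1 – April 2, 2034: 92 days at 2.95% → £4,270,000 × 2.95% × 92/365 = £31,750.0822
April 3 – August 14, 2034: 134 days at 0.95% → £4,270,000 × 0.95% × 134/365 = £14,892.3562
Total = £46,642.4384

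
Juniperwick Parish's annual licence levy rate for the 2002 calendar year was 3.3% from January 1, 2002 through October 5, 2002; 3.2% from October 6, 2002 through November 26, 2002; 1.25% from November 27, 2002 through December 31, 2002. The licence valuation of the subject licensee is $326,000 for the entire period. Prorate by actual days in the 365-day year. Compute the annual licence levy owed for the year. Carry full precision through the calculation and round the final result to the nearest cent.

January 1 – October 5, 2002: 278 days at 3.3% → $326,000 × 3.3% × 278/365 = $8,193.7644
October 6 – November 26, 2002: 52 days at 3.2% → $326,000 × 3.2% × 52/365 = $1,486.2027
November 27 – December 31, 2002: 35 days at 1.25% → $326,000 × 1.25% × 35/365 = $390.7534
Total = $10,070.7205

$10,070.72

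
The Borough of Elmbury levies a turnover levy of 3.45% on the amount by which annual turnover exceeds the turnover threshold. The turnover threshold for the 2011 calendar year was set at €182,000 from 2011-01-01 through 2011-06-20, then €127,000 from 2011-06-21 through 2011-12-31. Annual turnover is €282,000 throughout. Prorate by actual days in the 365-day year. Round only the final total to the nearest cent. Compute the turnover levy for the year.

€4,458.53

2011-01-01 to 2011-06-20: 171 days, exemption €182,000 → (€282,000 − €182,000) × 3.45% × 171/365 = €1,616.3014
2011-06-21 to 2011-12-31: 194 days, exemption €127,000 → (€282,000 − €127,000) × 3.45% × 194/365 = €2,842.2329
Total = €4,458.5342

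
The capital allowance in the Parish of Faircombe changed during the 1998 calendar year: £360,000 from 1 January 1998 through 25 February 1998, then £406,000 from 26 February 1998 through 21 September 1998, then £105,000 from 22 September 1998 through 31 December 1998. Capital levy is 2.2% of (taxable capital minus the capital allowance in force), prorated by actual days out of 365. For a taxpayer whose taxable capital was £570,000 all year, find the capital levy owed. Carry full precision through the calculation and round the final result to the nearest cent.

1 January – 25 February 1998: 56 days, exemption £360,000 → (£570,000 − £360,000) × 2.2% × 56/365 = £708.8219
26 February – 21 September 1998: 208 days, exemption £406,000 → (£570,000 − £406,000) × 2.2% × 208/365 = £2,056.0658
22 September – 31 December 1998: 101 days, exemption £105,000 → (£570,000 − £105,000) × 2.2% × 101/365 = £2,830.7671
Total = £5,595.6548

£5,595.65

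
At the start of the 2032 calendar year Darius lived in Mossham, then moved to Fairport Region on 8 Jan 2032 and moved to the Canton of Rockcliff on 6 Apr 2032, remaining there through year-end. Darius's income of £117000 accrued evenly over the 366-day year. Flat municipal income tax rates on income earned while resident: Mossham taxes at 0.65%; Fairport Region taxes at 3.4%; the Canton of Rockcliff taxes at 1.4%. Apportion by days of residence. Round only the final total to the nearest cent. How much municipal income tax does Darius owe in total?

Mossham, 1 Jan – 7 Jan 2032: 7 days → £117000 × 0.65% × 7/366 = £14.5451
Fairport Region, 8 Jan – 5 Apr 2032: 89 days → £117000 × 3.4% × 89/366 = £967.3279
The Canton of Rockcliff, 6 Apr – 31 Dec 2032: 270 days → £117000 × 1.4% × 270/366 = £1208.3607
Total = £2190.2336

£2190.23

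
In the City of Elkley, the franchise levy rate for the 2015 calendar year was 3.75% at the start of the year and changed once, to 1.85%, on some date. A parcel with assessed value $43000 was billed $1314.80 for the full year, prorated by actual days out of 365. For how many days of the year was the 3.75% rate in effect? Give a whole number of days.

Let d = days at the first rate; then 365 − d days at the second rate.
$43000 × [3.75%·d + 1.85%·(365−d)] / 365 = $1314.80
Solving gives d = 232, so the new rate took effect on August 21, 2015.

232 days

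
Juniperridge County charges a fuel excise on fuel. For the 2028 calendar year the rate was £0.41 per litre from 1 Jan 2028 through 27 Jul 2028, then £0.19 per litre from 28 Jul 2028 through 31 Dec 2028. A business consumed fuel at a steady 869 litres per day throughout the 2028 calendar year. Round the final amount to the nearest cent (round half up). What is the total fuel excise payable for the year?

1 Jan – 27 Jul 2028: 209 days × 869 litres/day = 181,621 litres at £0.41/litre → £74,464.61
28 Jul – 31 Dec 2028: 157 days × 869 litres/day = 136,433 litres at £0.19/litre → £25,922.27

£100,386.88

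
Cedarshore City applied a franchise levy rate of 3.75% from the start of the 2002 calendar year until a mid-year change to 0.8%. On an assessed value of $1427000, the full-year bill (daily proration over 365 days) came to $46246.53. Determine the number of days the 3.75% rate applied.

Let d = days at the first rate; then 365 − d days at the second rate.
$1427000 × [3.75%·d + 0.8%·(365−d)] / 365 = $46246.53
Solving gives d = 302, so the new rate took effect on October 30, 2002.

302 days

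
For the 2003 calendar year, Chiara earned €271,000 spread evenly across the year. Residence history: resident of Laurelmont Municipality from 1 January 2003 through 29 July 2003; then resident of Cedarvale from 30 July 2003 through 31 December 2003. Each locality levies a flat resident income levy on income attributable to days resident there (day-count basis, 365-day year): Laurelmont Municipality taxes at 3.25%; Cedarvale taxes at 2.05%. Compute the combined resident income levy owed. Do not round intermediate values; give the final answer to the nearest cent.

Laurelmont Municipality, 1 January – 29 July 2003: 210 days → €271,000 × 3.25% × 210/365 = €5,067.3288
Cedarvale, 30 July – 31 December 2003: 155 days → €271,000 × 2.05% × 155/365 = €2,359.1849
Total = €7,426.5137

€7,426.51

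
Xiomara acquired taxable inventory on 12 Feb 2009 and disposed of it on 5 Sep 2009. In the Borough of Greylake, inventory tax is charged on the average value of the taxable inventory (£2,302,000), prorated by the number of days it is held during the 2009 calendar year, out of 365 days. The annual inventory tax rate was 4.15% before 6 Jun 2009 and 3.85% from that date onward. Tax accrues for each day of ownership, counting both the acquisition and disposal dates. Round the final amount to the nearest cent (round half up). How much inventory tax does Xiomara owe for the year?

£52,176.56

12 Feb – 5 Jun 2009: 114 days at 4.15% → £2,302,000 × 4.15% × 114/365 = £29,837.7041
6 Jun – 5 Sep 2009: 92 days at 3.85% → £2,302,000 × 3.85% × 92/365 = £22,338.8603
Total = £52,176.5644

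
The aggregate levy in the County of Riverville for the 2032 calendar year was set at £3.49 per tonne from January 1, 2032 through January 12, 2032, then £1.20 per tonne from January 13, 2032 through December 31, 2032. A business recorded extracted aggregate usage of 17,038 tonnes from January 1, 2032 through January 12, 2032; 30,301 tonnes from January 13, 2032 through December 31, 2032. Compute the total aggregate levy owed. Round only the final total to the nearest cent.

£95823.82

January 1 – January 12, 2032: 17,038 tonnes at £3.49/tonne → £59462.62
January 13 – December 31, 2032: 30,301 tonnes at £1.20/tonne → £36361.20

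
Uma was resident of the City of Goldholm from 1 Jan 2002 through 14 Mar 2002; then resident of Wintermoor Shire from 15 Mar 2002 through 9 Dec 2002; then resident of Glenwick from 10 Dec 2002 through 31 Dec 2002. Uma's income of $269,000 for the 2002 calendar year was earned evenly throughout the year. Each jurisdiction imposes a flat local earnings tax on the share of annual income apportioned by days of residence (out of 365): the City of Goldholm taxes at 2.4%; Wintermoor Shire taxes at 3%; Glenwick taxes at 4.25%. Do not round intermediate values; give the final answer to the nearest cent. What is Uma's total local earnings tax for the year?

The City of Goldholm, 1 Jan – 14 Mar 2002: 73 days → $269,000 × 2.4% × 73/365 = $1,291.2000
Wintermoor Shire, 15 Mar – 9 Dec 2002: 270 days → $269,000 × 3% × 270/365 = $5,969.5890
Glenwick, 10 Dec – 31 Dec 2002: 22 days → $269,000 × 4.25% × 22/365 = $689.0822
Total = $7,949.8712

$7,949.87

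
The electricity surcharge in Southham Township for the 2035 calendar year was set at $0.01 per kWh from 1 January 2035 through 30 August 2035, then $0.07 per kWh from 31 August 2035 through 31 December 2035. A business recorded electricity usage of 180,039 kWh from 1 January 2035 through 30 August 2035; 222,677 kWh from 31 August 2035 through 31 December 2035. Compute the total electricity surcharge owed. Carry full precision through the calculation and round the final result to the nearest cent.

$17387.78

1 January – 30 August 2035: 180,039 kWh at $0.01/kWh → $1800.39
31 August – 31 December 2035: 222,677 kWh at $0.07/kWh → $15587.39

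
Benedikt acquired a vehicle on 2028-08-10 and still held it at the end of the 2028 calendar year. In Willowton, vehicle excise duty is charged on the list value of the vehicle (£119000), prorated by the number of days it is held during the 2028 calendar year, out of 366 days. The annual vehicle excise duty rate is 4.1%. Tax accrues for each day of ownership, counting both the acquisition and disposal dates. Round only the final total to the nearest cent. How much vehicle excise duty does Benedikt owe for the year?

£1919.61

Days held (2028-08-10 to 2028-12-31): 144 out of 366
Tax = £119000 × 4.1% × 144/366 = £1919.6066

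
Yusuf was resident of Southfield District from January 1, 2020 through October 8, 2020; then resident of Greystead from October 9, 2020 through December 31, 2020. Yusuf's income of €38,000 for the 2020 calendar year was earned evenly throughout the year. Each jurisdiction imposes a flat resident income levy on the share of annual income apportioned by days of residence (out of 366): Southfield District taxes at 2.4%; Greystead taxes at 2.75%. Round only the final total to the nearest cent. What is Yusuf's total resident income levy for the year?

Southfield District, January 1 – October 8, 2020: 282 days → €38,000 × 2.4% × 282/366 = €702.6885
Greystead, October 9 – December 31, 2020: 84 days → €38,000 × 2.75% × 84/366 = €239.8361
Total = €942.5246

€942.52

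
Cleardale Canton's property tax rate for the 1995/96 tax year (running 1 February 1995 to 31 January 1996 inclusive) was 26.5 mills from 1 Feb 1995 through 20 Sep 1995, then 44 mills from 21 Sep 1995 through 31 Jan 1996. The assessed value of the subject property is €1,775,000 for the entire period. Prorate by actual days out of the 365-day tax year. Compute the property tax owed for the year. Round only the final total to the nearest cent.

€58,356.16

1 Feb – 20 Sep 1995: 232 days at 26.5 mills → €1,775,000 × 2.65% × 232/365 = €29,897.8082
21 Sep 1995 – 31 Jan 1996: 133 days at 44 mills → €1,775,000 × 4.4% × 133/365 = €28,458.3562
Total = €58,356.1644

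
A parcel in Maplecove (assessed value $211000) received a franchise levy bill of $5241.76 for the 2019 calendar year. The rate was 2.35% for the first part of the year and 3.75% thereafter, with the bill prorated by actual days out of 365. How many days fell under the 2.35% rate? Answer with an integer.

330 days

Let d = days at the first rate; then 365 − d days at the second rate.
$211000 × [2.35%·d + 3.75%·(365−d)] / 365 = $5241.76
Solving gives d = 330, so the new rate took effect on November 27, 2019.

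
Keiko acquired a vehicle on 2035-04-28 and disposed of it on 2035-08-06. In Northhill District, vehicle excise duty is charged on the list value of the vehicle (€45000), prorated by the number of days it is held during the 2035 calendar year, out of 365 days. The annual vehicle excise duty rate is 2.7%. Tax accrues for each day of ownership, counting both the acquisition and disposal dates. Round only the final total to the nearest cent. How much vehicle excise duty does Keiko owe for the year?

Days held (2035-04-28 to 2035-08-06): 101 out of 365
Tax = €45000 × 2.7% × 101/365 = €336.2055

€336.21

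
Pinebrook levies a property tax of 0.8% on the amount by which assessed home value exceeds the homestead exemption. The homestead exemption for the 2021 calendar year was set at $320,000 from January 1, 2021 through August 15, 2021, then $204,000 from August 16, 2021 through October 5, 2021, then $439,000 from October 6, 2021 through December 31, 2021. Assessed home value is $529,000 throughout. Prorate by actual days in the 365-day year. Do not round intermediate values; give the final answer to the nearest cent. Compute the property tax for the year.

$1,574.75

January 1 – August 15, 2021: 227 days, exemption $320,000 → ($529,000 − $320,000) × 0.8% × 227/365 = $1,039.8466
August 16 – October 5, 2021: 51 days, exemption $204,000 → ($529,000 − $204,000) × 0.8% × 51/365 = $363.2877
October 6 – December 31, 2021: 87 days, exemption $439,000 → ($529,000 − $439,000) × 0.8% × 87/365 = $171.6164
Total = $1,574.7507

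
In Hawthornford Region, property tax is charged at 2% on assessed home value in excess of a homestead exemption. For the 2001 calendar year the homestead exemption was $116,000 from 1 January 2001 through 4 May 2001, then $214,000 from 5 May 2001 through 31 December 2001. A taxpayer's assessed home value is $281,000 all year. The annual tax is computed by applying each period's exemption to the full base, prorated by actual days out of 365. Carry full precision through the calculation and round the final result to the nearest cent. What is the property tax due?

$2,005.86

1 January – 4 May 2001: 124 days, exemption $116,000 → ($281,000 − $116,000) × 2% × 124/365 = $1,121.0959
5 May – 31 December 2001: 241 days, exemption $214,000 → ($281,000 − $214,000) × 2% × 241/365 = $884.7671
Total = $2,005.8630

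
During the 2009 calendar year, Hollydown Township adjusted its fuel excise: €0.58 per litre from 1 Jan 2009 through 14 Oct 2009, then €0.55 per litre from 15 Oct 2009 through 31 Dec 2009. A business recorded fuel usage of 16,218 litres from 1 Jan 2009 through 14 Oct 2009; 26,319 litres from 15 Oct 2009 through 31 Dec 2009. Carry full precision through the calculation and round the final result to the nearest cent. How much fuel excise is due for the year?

1 Jan – 14 Oct 2009: 16,218 litres at €0.58/litre → €9,406.44
15 Oct – 31 Dec 2009: 26,319 litres at €0.55/litre → €14,475.45

€23,881.89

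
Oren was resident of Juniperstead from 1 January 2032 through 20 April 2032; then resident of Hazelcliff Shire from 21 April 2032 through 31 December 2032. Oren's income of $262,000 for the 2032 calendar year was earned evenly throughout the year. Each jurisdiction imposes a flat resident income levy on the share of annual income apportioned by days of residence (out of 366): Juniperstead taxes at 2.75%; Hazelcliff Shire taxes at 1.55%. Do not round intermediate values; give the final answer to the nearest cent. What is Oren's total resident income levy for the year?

$5,014.51

Juniperstead, 1 January – 20 April 2032: 111 days → $262,000 × 2.75% × 111/366 = $2,185.1230
Hazelcliff Shire, 21 April – 31 December 2032: 255 days → $262,000 × 1.55% × 255/366 = $2,829.3852
Total = $5,014.5082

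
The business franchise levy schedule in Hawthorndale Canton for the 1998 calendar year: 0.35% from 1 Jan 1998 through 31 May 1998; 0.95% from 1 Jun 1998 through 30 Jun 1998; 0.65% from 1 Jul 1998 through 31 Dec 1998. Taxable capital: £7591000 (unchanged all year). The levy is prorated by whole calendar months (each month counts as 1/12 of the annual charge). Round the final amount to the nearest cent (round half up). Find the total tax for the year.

1 Jan – 31 May 1998: 5 months at 0.35% → £7591000 × 0.35% × 5/12 = £11070.2083
1 Jun – 30 Jun 1998: 1 month at 0.95% → £7591000 × 0.95% × 1/12 = £6009.5417
1 Jul – 31 Dec 1998: 6 months at 0.65% → £7591000 × 0.65% × 6/12 = £24670.7500
Total = £41750.5000

£41750.50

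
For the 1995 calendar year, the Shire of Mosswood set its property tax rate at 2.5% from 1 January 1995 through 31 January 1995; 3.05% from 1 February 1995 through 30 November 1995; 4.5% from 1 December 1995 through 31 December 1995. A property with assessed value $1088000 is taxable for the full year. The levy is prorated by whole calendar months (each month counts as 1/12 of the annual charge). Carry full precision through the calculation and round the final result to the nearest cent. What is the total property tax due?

1 January – 31 January 1995: 1 month at 2.5% → $1088000 × 2.5% × 1/12 = $2266.6667
1 February – 30 November 1995: 10 months at 3.05% → $1088000 × 3.05% × 10/12 = $27653.3333
1 December – 31 December 1995: 1 month at 4.5% → $1088000 × 4.5% × 1/12 = $4080.0000
Total = $34000.0000

$34000.00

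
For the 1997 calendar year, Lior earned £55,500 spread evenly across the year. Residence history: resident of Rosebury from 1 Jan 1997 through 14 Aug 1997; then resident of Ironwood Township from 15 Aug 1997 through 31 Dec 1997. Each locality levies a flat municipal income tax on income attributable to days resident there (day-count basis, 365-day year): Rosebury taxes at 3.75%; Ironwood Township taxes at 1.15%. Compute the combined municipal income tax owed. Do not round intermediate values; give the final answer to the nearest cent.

£1,531.72

Rosebury, 1 Jan – 14 Aug 1997: 226 days → £55,500 × 3.75% × 226/365 = £1,288.6644
Ironwood Township, 15 Aug – 31 Dec 1997: 139 days → £55,500 × 1.15% × 139/365 = £243.0596
Total = £1,531.7240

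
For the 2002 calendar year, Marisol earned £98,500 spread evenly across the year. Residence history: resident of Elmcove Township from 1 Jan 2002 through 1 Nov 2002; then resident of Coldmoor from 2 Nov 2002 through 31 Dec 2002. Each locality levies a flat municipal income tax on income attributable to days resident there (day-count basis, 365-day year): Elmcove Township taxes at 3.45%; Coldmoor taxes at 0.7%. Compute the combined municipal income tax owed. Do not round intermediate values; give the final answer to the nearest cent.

£2,952.98

Elmcove Township, 1 Jan – 1 Nov 2002: 305 days → £98,500 × 3.45% × 305/365 = £2,839.6336
Coldmoor, 2 Nov – 31 Dec 2002: 60 days → £98,500 × 0.7% × 60/365 = £113.3425
Total = £2,952.9760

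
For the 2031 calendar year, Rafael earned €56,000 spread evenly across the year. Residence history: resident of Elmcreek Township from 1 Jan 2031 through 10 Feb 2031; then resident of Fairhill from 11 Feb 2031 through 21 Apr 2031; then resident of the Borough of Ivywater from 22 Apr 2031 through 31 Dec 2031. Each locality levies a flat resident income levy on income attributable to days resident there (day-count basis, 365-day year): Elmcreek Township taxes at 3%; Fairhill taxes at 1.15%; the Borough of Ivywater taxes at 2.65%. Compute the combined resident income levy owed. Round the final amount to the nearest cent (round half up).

€1,344.92

Elmcreek Township, 1 Jan – 10 Feb 2031: 41 days → €56,000 × 3% × 41/365 = €188.7123
Fairhill, 11 Feb – 21 Apr 2031: 70 days → €56,000 × 1.15% × 70/365 = €123.5068
The Borough of Ivywater, 22 Apr – 31 Dec 2031: 254 days → €56,000 × 2.65% × 254/365 = €1,032.7014
Total = €1,344.9205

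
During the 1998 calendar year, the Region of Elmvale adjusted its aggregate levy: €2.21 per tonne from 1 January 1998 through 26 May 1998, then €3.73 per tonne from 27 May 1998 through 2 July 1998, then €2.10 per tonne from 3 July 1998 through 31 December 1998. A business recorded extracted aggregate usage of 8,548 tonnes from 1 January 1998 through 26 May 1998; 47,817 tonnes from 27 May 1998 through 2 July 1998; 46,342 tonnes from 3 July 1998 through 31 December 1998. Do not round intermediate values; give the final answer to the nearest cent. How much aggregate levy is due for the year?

€294,566.69

1 January – 26 May 1998: 8,548 tonnes at €2.21/tonne → €18,891.08
27 May – 2 July 1998: 47,817 tonnes at €3.73/tonne → €178,357.41
3 July – 31 December 1998: 46,342 tonnes at €2.10/tonne → €97,318.20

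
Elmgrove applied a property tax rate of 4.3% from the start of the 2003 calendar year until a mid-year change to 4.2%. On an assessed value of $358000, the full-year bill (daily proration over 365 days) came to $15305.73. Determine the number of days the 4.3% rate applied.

Let d = days at the first rate; then 365 − d days at the second rate.
$358000 × [4.3%·d + 4.2%·(365−d)] / 365 = $15305.73
Solving gives d = 275, so the new rate took effect on October 3, 2003.

275 days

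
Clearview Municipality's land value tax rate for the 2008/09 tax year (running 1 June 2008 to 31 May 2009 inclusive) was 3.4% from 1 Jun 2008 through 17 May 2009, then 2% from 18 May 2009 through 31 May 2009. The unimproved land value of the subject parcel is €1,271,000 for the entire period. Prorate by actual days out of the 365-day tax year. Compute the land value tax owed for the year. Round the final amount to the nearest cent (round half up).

1 Jun 2008 – 17 May 2009: 351 days at 3.4% → €1,271,000 × 3.4% × 351/365 = €41,556.4767
18 May – 31 May 2009: 14 days at 2% → €1,271,000 × 2% × 14/365 = €975.0137
Total = €42,531.4904

€42,531.49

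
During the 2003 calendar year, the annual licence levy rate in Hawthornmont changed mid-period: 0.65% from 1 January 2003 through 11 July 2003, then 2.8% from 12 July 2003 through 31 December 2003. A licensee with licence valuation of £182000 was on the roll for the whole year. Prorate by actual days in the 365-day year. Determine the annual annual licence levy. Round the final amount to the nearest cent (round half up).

£3037.65

1 January – 11 July 2003: 192 days at 0.65% → £182000 × 0.65% × 192/365 = £622.2904
12 July – 31 December 2003: 173 days at 2.8% → £182000 × 2.8% × 173/365 = £2415.3644
Total = £3037.6548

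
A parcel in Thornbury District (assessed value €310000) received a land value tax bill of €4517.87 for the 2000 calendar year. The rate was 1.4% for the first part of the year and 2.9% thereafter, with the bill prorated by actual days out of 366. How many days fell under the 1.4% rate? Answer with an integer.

Let d = days at the first rate; then 366 − d days at the second rate.
€310000 × [1.4%·d + 2.9%·(366−d)] / 366 = €4517.87
Solving gives d = 352, so the new rate took effect on 18 Dec 2000.

352 days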